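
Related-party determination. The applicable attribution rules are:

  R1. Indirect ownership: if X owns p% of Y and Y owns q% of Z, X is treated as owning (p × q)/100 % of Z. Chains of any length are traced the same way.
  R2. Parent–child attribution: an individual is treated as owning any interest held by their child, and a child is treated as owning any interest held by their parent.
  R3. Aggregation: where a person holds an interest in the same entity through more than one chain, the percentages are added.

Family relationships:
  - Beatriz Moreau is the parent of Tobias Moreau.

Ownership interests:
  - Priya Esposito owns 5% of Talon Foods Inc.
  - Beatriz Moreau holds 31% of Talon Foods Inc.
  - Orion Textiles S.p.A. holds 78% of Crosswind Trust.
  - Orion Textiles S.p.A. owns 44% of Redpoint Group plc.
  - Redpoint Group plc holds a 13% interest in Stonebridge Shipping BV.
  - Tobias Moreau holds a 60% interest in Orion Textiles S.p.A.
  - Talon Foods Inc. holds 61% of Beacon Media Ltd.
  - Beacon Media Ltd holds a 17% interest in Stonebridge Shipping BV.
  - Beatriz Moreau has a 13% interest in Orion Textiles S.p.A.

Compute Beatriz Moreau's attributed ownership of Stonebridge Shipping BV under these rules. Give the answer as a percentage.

7.3903%

By parent–child attribution (R2), Beatriz Moreau is treated as also owning Tobias Moreau's interest in Orion Textiles S.p.A, giving 13% + 60% = 73%.
Chain via Orion Textiles S.p.A. → Redpoint Group plc (R1): 73% × 44% × 13% = 4.1756% of Stonebridge Shipping BV.
Chain via Talon Foods Inc. → Beacon Media Ltd (R1): 31% × 61% × 17% = 3.2147% of Stonebridge Shipping BV.
Aggregating (R3): 4.1756% + 3.2147% = 7.3903%.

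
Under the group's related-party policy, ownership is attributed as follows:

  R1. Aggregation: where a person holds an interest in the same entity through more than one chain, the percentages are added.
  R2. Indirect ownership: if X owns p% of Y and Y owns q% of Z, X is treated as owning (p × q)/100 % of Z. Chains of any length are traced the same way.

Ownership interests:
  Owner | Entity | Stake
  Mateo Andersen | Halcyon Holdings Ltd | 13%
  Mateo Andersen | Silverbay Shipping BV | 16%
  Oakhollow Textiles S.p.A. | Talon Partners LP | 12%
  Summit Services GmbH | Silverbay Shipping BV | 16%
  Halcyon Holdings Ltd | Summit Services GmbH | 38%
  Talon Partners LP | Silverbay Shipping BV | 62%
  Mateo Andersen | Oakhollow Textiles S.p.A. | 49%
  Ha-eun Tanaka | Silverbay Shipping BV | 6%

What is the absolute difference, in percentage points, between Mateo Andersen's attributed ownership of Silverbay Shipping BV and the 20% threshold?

0.436

Chain via Halcyon Holdings Ltd → Summit Services GmbH (R2): 13% × 38% × 16% = 0.7904% of Silverbay Shipping BV.
Chain via Oakhollow Textiles S.p.A. → Talon Partners LP (R2): 49% × 12% × 62% = 3.6456% of Silverbay Shipping BV.
Direct interest in Silverbay Shipping BV: 16%.
Aggregating (R1): 0.7904% + 3.6456% + 16% = 20.436%.
20.436% exceeds the 20% threshold by 0.436 percentage points.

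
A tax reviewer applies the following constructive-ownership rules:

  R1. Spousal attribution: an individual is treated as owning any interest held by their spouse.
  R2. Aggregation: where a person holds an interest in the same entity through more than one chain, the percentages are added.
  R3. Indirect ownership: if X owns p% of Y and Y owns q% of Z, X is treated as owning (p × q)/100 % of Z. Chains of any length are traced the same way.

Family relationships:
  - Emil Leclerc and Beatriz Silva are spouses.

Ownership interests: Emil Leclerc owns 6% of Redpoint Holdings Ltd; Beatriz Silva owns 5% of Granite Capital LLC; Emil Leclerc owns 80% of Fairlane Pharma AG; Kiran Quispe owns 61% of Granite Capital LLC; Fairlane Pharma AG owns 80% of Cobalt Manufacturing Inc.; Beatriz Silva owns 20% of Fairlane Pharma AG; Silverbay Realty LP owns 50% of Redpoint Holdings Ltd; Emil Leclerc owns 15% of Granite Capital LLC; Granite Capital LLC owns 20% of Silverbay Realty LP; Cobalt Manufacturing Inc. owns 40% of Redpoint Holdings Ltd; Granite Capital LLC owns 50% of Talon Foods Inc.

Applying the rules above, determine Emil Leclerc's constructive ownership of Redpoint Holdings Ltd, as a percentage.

40%

By spousal attribution (R1), Emil Leclerc is treated as also owning Beatriz Silva's interest in Fairlane Pharma AG, giving 80% + 20% = 100%.
By spousal attribution (R1), Emil Leclerc is treated as also owning Beatriz Silva's interest in Granite Capital LLC, giving 15% + 5% = 20%.
Chain via Fairlane Pharma AG → Cobalt Manufacturing Inc. (R3): 100% × 80% × 40% = 32% of Redpoint Holdings Ltd.
Chain via Granite Capital LLC → Silverbay Realty LP (R3): 20% × 20% × 50% = 2% of Redpoint Holdings Ltd.
Direct interest in Redpoint Holdings Ltd: 6%.
Aggregating (R2): 32% + 2% + 6% = 40%.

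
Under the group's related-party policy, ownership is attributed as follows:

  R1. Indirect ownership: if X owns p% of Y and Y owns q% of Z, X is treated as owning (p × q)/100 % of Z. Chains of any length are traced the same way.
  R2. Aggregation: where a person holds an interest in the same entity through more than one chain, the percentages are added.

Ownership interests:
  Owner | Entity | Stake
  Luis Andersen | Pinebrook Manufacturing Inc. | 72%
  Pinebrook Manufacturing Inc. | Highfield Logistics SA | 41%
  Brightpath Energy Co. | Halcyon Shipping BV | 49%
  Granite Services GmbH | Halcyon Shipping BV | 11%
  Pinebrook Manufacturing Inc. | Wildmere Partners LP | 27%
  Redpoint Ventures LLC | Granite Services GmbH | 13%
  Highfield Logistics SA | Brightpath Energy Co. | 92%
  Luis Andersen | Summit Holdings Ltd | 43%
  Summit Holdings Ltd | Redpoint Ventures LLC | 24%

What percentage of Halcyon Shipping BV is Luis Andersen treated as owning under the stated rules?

Chain via Summit Holdings Ltd → Redpoint Ventures LLC → Granite Services GmbH (R1): 43% × 24% × 13% × 11% = 0.147576% of Halcyon Shipping BV.
Chain via Pinebrook Manufacturing Inc. → Highfield Logistics SA → Brightpath Energy Co. (R1): 72% × 41% × 92% × 49% = 13.307616% of Halcyon Shipping BV.
Aggregating (R2): 0.147576% + 13.307616% = 13.455192%.

13.455192%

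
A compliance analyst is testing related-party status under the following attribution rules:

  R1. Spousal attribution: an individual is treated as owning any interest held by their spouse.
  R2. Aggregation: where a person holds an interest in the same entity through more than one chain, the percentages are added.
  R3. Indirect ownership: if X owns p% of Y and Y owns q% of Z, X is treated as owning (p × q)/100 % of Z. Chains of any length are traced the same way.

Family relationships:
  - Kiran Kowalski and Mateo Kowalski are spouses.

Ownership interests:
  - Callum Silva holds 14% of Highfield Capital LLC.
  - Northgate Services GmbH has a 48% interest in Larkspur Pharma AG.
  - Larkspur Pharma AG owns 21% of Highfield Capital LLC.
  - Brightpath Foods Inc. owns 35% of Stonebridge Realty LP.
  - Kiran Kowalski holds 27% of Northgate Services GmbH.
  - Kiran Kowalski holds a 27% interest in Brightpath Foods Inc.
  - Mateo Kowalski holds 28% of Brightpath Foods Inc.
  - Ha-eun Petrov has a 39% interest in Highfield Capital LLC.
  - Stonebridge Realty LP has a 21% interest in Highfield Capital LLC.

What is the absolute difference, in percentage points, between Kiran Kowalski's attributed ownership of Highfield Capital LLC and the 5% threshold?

1.7641

By spousal attribution (R1), Kiran Kowalski is treated as also owning Mateo Kowalski's interest in Brightpath Foods Inc, giving 27% + 28% = 55%.
Chain via Brightpath Foods Inc. → Stonebridge Realty LP (R3): 55% × 35% × 21% = 4.0425% of Highfield Capital LLC.
Chain via Northgate Services GmbH → Larkspur Pharma AG (R3): 27% × 48% × 21% = 2.7216% of Highfield Capital LLC.
Aggregating (R2): 4.0425% + 2.7216% = 6.7641%.
6.7641% exceeds the 5% threshold by 1.7641 percentage points.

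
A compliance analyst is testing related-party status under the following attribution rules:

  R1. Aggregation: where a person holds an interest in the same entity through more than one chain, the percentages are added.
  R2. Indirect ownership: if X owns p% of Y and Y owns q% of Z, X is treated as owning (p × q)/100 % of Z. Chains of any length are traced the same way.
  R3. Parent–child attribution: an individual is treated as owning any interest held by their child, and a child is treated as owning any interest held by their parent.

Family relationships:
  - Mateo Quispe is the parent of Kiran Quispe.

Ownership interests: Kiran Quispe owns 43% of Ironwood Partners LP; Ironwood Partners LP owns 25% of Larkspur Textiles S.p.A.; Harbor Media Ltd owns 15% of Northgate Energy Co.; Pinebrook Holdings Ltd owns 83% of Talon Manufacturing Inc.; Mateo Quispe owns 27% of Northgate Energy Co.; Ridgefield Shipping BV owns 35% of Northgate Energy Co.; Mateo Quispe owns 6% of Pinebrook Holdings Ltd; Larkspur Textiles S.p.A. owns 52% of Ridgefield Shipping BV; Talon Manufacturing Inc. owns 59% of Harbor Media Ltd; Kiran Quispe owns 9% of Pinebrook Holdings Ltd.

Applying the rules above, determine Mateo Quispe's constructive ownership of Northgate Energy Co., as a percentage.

By parent–child attribution (R3), Mateo Quispe is treated as also owning Kiran Quispe's interest in Pinebrook Holdings Ltd, giving 6% + 9% = 15%.
By parent–child attribution (R3), Mateo Quispe is treated as owning Kiran Quispe's 43% interest in Ironwood Partners LP.
Chain via Pinebrook Holdings Ltd → Talon Manufacturing Inc. → Harbor Media Ltd (R2): 15% × 83% × 59% × 15% = 1.101825% of Northgate Energy Co.
Direct interest in Northgate Energy Co: 27%.
Chain via Ironwood Partners LP → Larkspur Textiles S.p.A. → Ridgefield Shipping BV (R2): 43% × 25% × 52% × 35% = 1.9565% of Northgate Energy Co.
Aggregating (R1): 1.101825% + 27% + 1.9565% = 30.058325%.

30.058325%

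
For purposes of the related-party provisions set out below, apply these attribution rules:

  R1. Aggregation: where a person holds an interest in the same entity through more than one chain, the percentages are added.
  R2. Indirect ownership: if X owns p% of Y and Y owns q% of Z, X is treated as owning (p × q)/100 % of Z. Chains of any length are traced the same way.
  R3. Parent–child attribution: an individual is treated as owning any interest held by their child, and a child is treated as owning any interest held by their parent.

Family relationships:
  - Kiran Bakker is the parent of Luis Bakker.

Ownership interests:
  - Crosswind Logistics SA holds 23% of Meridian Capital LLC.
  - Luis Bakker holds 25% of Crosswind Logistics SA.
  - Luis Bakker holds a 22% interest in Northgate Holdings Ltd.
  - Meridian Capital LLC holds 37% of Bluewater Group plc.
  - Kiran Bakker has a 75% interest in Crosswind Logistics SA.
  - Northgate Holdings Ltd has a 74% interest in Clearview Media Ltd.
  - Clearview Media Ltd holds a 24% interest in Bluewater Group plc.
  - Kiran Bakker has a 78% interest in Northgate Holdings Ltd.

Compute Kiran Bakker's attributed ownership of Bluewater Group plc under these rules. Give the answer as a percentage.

By parent–child attribution (R3), Kiran Bakker is treated as also owning Luis Bakker's interest in Northgate Holdings Ltd, giving 78% + 22% = 100%.
By parent–child attribution (R3), Kiran Bakker is treated as also owning Luis Bakker's interest in Crosswind Logistics SA, giving 75% + 25% = 100%.
Chain via Northgate Holdings Ltd → Clearview Media Ltd (R2): 100% × 74% × 24% = 17.76% of Bluewater Group plc.
Chain via Crosswind Logistics SA → Meridian Capital LLC (R2): 100% × 23% × 37% = 8.51% of Bluewater Group plc.
Aggregating (R1): 17.76% + 8.51% = 26.27%.

26.27%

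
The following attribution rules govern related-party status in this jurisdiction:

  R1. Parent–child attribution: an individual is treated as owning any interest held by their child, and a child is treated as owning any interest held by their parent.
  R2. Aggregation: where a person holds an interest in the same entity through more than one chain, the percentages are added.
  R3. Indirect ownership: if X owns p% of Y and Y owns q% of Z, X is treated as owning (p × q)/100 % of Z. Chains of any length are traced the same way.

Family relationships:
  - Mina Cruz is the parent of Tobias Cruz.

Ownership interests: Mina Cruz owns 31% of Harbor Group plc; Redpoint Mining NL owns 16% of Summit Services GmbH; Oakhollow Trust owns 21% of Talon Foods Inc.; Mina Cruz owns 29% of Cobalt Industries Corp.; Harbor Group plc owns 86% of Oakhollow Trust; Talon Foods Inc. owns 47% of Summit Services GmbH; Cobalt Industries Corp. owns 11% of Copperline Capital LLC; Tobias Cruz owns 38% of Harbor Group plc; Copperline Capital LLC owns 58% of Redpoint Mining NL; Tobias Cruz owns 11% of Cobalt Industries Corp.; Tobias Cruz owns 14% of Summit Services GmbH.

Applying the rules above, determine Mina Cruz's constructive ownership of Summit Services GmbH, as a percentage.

By parent–child attribution (R1), Mina Cruz is treated as also owning Tobias Cruz's interest in Harbor Group plc, giving 31% + 38% = 69%.
By parent–child attribution (R1), Mina Cruz is treated as also owning Tobias Cruz's interest in Cobalt Industries Corp, giving 29% + 11% = 40%.
By parent–child attribution (R1), Mina Cruz is treated as owning Tobias Cruz's 14% interest in Summit Services GmbH.
Chain via Harbor Group plc → Oakhollow Trust → Talon Foods Inc. (R3): 69% × 86% × 21% × 47% = 5.856858% of Summit Services GmbH.
Chain via Cobalt Industries Corp. → Copperline Capital LLC → Redpoint Mining NL (R3): 40% × 11% × 58% × 16% = 0.40832% of Summit Services GmbH.
Direct interest in Summit Services GmbH: 14%.
Aggregating (R2): 5.856858% + 0.40832% + 14% = 20.265178%.

20.265178%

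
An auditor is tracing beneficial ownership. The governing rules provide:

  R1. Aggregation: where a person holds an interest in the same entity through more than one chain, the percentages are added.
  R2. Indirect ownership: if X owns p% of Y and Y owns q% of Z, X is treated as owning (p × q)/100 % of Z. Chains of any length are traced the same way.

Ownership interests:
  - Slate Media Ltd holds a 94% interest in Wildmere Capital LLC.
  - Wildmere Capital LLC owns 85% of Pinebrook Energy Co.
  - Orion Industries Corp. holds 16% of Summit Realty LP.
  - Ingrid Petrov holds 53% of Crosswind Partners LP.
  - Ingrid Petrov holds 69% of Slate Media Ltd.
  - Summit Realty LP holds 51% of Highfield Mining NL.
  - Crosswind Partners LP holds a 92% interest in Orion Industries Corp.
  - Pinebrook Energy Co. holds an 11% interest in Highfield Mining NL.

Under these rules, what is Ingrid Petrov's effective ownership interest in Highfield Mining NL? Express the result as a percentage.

Chain via Slate Media Ltd → Wildmere Capital LLC → Pinebrook Energy Co. (R2): 69% × 94% × 85% × 11% = 6.06441% of Highfield Mining NL.
Chain via Crosswind Partners LP → Orion Industries Corp. → Summit Realty LP (R2): 53% × 92% × 16% × 51% = 3.978816% of Highfield Mining NL.
Aggregating (R1): 6.06441% + 3.978816% = 10.043226%.

10.043226%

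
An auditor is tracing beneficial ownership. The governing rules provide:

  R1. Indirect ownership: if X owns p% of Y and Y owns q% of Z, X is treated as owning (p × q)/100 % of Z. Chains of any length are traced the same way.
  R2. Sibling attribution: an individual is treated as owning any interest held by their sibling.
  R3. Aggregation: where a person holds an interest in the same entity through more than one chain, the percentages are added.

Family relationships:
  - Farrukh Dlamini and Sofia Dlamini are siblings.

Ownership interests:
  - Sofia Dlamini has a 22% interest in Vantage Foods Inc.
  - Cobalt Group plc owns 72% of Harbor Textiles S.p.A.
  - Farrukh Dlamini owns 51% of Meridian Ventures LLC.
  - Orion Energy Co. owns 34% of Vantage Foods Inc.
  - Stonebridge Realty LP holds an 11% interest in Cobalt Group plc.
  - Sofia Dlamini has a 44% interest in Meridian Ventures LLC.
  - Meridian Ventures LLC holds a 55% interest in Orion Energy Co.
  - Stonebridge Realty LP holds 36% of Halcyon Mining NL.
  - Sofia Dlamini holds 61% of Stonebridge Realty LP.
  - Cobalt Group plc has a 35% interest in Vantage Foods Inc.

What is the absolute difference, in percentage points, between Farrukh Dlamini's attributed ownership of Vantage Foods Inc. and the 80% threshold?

37.8865

By sibling attribution (R2), Farrukh Dlamini is treated as also owning Sofia Dlamini's interest in Meridian Ventures LLC, giving 51% + 44% = 95%.
By sibling attribution (R2), Farrukh Dlamini is treated as owning Sofia Dlamini's 61% interest in Stonebridge Realty LP.
By sibling attribution (R2), Farrukh Dlamini is treated as owning Sofia Dlamini's 22% interest in Vantage Foods Inc.
Chain via Meridian Ventures LLC → Orion Energy Co. (R1): 95% × 55% × 34% = 17.765% of Vantage Foods Inc.
Chain via Stonebridge Realty LP → Cobalt Group plc (R1): 61% × 11% × 35% = 2.3485% of Vantage Foods Inc.
Direct interest in Vantage Foods Inc: 22%.
Aggregating (R3): 17.765% + 2.3485% + 22% = 42.1135%.
42.1135% falls short of the 80% threshold by 37.8865 percentage points.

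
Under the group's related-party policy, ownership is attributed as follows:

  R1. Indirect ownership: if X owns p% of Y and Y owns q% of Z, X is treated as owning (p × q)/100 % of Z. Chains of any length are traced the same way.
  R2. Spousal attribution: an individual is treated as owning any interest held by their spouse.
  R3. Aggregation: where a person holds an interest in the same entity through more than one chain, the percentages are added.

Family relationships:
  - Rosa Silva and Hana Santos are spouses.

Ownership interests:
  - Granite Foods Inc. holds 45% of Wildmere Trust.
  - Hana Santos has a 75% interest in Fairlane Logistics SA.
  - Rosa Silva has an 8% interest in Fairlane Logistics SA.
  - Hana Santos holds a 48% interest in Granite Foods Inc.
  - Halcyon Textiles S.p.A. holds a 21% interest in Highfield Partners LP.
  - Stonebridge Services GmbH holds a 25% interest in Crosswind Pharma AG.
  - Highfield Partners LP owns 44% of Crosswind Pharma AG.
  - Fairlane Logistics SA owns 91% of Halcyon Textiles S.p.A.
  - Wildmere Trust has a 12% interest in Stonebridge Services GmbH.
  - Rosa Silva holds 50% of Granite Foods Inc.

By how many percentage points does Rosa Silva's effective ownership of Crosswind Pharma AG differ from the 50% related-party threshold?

By spousal attribution (R2), Rosa Silva is treated as also owning Hana Santos's interest in Fairlane Logistics SA, giving 8% + 75% = 83%.
By spousal attribution (R2), Rosa Silva is treated as also owning Hana Santos's interest in Granite Foods Inc, giving 50% + 48% = 98%.
Chain via Fairlane Logistics SA → Halcyon Textiles S.p.A. → Highfield Partners LP (R1): 83% × 91% × 21% × 44% = 6.978972% of Crosswind Pharma AG.
Chain via Granite Foods Inc. → Wildmere Trust → Stonebridge Services GmbH (R1): 98% × 45% × 12% × 25% = 1.323% of Crosswind Pharma AG.
Aggregating (R3): 6.978972% + 1.323% = 8.301972%.
8.301972% falls short of the 50% threshold by 41.698028 percentage points.

41.698028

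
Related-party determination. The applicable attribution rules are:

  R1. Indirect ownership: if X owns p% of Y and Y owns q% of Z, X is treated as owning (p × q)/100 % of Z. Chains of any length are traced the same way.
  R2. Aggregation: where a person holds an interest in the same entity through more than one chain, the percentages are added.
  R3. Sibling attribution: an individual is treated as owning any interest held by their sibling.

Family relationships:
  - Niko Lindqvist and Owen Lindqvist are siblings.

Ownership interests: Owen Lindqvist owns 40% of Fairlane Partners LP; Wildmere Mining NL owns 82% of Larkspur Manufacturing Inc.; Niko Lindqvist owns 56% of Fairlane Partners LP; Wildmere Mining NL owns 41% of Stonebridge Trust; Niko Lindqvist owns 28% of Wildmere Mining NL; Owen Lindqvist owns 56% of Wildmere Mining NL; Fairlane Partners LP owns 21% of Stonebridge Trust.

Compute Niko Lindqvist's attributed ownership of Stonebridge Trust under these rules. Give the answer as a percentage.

By sibling attribution (R3), Niko Lindqvist is treated as also owning Owen Lindqvist's interest in Wildmere Mining NL, giving 28% + 56% = 84%.
By sibling attribution (R3), Niko Lindqvist is treated as also owning Owen Lindqvist's interest in Fairlane Partners LP, giving 56% + 40% = 96%.
Chain via Wildmere Mining NL (R1): 84% × 41% = 34.44% of Stonebridge Trust.
Chain via Fairlane Partners LP (R1): 96% × 21% = 20.16% of Stonebridge Trust.
Aggregating (R2): 34.44% + 20.16% = 54.6%.

54.6%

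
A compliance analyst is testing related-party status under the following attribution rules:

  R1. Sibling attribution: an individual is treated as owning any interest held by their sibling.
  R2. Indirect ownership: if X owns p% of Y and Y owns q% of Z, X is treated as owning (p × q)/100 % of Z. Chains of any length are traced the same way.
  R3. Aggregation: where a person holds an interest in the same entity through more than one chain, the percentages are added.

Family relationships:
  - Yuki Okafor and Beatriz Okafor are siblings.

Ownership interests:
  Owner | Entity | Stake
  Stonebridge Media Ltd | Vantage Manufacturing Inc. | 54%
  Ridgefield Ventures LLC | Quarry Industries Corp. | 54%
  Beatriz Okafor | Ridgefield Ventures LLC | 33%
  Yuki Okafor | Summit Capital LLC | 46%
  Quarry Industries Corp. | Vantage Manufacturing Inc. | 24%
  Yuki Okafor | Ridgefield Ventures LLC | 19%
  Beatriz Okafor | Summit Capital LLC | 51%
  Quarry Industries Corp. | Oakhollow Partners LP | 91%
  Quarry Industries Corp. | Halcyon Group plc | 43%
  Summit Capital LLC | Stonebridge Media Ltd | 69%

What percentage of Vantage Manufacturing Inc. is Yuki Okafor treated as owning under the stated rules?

By sibling attribution (R1), Yuki Okafor is treated as also owning Beatriz Okafor's interest in Summit Capital LLC, giving 46% + 51% = 97%.
By sibling attribution (R1), Yuki Okafor is treated as also owning Beatriz Okafor's interest in Ridgefield Ventures LLC, giving 19% + 33% = 52%.
Chain via Summit Capital LLC → Stonebridge Media Ltd (R2): 97% × 69% × 54% = 36.1422% of Vantage Manufacturing Inc.
Chain via Ridgefield Ventures LLC → Quarry Industries Corp. (R2): 52% × 54% × 24% = 6.7392% of Vantage Manufacturing Inc.
Aggregating (R3): 36.1422% + 6.7392% = 42.8814%.

42.8814%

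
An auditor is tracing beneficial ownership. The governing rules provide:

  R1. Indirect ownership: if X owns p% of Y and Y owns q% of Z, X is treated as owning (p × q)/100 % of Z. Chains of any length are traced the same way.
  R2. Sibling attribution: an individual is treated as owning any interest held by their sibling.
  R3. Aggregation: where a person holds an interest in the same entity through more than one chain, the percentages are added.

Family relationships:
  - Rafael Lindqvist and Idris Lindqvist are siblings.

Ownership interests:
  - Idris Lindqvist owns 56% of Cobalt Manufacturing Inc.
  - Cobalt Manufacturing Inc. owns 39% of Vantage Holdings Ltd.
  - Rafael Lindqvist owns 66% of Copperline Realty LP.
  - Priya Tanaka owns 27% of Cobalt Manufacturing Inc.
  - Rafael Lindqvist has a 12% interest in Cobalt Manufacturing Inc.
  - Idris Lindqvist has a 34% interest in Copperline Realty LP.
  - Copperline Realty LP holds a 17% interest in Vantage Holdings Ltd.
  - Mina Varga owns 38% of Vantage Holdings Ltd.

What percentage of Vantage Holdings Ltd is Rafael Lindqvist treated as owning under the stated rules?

43.52%

By sibling attribution (R2), Rafael Lindqvist is treated as also owning Idris Lindqvist's interest in Copperline Realty LP, giving 66% + 34% = 100%.
By sibling attribution (R2), Rafael Lindqvist is treated as also owning Idris Lindqvist's interest in Cobalt Manufacturing Inc, giving 12% + 56% = 68%.
Chain via Copperline Realty LP (R1): 100% × 17% = 17% of Vantage Holdings Ltd.
Chain via Cobalt Manufacturing Inc. (R1): 68% × 39% = 26.52% of Vantage Holdings Ltd.
Aggregating (R3): 17% + 26.52% = 43.52%.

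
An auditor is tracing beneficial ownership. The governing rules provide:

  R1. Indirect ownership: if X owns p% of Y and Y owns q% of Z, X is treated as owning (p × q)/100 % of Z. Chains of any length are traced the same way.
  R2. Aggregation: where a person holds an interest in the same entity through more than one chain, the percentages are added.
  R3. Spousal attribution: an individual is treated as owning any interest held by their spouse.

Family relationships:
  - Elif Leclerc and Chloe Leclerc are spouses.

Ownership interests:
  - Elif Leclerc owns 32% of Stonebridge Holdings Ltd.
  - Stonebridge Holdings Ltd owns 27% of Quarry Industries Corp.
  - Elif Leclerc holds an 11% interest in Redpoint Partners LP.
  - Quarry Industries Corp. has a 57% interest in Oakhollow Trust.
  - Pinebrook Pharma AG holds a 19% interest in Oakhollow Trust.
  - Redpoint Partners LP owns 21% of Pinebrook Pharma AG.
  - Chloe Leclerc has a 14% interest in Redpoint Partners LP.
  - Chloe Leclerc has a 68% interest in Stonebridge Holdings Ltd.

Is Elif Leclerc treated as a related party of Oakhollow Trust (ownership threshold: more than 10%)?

By spousal attribution (R3), Elif Leclerc is treated as also owning Chloe Leclerc's interest in Stonebridge Holdings Ltd, giving 32% + 68% = 100%.
By spousal attribution (R3), Elif Leclerc is treated as also owning Chloe Leclerc's interest in Redpoint Partners LP, giving 11% + 14% = 25%.
Chain via Stonebridge Holdings Ltd → Quarry Industries Corp. (R1): 100% × 27% × 57% = 15.39% of Oakhollow Trust.
Chain via Redpoint Partners LP → Pinebrook Pharma AG (R1): 25% × 21% × 19% = 0.9975% of Oakhollow Trust.
Aggregating (R2): 15.39% + 0.9975% = 16.3875%.
16.3875% exceeds the 10% threshold, so Elif is a related party to Oakhollow Trust.

Yes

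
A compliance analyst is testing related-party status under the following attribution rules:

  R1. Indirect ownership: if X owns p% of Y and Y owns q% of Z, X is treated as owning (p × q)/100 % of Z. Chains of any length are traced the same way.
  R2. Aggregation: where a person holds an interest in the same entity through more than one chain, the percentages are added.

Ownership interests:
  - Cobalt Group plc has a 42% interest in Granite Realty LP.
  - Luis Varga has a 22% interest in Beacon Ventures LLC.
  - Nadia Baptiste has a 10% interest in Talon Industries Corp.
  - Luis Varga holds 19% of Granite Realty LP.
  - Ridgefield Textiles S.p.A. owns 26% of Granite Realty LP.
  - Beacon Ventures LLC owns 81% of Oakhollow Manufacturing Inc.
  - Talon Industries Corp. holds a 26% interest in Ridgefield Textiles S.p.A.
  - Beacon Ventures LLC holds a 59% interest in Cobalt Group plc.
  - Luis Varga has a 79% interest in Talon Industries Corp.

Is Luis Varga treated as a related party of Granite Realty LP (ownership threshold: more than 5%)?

Yes

Chain via Beacon Ventures LLC → Cobalt Group plc (R1): 22% × 59% × 42% = 5.4516% of Granite Realty LP.
Chain via Talon Industries Corp. → Ridgefield Textiles S.p.A. (R1): 79% × 26% × 26% = 5.3404% of Granite Realty LP.
Direct interest in Granite Realty LP: 19%.
Aggregating (R2): 5.4516% + 5.3404% + 19% = 29.792%.
29.792% exceeds the 5% threshold, so Luis is a related party to Granite Realty LP.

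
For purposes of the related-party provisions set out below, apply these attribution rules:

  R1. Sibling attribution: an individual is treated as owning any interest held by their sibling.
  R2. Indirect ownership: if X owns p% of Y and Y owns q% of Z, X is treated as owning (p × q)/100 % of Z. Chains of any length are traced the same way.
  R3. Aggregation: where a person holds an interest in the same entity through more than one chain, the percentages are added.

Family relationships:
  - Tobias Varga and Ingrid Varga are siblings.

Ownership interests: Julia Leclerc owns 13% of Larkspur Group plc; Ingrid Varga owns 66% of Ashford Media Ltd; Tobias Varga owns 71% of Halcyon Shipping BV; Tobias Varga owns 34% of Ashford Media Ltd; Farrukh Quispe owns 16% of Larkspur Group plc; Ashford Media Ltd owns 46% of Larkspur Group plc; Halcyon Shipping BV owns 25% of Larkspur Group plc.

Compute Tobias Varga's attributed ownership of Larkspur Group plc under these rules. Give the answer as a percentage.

63.75%

By sibling attribution (R1), Tobias Varga is treated as also owning Ingrid Varga's interest in Ashford Media Ltd, giving 34% + 66% = 100%.
Chain via Halcyon Shipping BV (R2): 71% × 25% = 17.75% of Larkspur Group plc.
Chain via Ashford Media Ltd (R2): 100% × 46% = 46% of Larkspur Group plc.
Aggregating (R3): 17.75% + 46% = 63.75%.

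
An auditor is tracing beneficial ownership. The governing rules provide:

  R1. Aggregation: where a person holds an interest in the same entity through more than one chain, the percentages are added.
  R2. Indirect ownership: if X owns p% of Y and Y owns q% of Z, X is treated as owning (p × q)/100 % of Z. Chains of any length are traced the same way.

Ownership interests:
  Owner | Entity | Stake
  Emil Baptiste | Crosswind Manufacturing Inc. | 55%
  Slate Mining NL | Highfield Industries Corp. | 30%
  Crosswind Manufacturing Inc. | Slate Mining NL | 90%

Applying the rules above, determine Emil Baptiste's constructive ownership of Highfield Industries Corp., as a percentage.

14.85%

Chain via Crosswind Manufacturing Inc. → Slate Mining NL (R2): 55% × 90% × 30% = 14.85% of Highfield Industries Corp.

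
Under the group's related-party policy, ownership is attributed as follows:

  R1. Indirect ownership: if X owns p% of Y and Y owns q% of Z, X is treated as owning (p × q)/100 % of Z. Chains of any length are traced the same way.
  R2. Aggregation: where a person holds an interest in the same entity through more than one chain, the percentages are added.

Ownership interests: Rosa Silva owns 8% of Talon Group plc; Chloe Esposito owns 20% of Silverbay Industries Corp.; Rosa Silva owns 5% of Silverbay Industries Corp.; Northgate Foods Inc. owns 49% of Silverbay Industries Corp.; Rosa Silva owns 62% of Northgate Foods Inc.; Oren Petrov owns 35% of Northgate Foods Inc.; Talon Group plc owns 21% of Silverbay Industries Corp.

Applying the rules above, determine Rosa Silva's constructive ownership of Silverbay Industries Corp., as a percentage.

Chain via Northgate Foods Inc. (R1): 62% × 49% = 30.38% of Silverbay Industries Corp.
Chain via Talon Group plc (R1): 8% × 21% = 1.68% of Silverbay Industries Corp.
Direct interest in Silverbay Industries Corp: 5%.
Aggregating (R2): 30.38% + 1.68% + 5% = 37.06%.

37.06%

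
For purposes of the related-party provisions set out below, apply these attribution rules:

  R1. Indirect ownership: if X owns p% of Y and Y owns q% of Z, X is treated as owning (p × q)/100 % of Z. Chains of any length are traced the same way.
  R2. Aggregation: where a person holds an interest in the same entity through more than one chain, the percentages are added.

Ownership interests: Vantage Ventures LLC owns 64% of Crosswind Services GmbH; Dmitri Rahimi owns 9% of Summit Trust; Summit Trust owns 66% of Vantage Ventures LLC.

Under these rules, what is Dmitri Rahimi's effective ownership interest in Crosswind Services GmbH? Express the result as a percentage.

3.8016%

Chain via Summit Trust → Vantage Ventures LLC (R1): 9% × 66% × 64% = 3.8016% of Crosswind Services GmbH.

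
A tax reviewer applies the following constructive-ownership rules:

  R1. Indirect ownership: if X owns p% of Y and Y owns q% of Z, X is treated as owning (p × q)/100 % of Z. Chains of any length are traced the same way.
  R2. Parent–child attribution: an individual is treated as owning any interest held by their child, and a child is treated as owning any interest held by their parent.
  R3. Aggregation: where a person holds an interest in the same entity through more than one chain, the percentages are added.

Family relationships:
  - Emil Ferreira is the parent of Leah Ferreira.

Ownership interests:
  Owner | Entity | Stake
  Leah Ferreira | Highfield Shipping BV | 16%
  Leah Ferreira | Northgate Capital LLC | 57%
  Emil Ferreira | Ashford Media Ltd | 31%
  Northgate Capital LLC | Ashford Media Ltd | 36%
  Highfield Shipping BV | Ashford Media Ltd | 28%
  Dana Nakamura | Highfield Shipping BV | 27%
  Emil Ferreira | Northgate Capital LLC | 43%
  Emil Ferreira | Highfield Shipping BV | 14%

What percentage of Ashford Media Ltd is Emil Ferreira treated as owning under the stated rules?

By parent–child attribution (R2), Emil Ferreira is treated as also owning Leah Ferreira's interest in Northgate Capital LLC, giving 43% + 57% = 100%.
By parent–child attribution (R2), Emil Ferreira is treated as also owning Leah Ferreira's interest in Highfield Shipping BV, giving 14% + 16% = 30%.
Chain via Northgate Capital LLC (R1): 100% × 36% = 36% of Ashford Media Ltd.
Chain via Highfield Shipping BV (R1): 30% × 28% = 8.4% of Ashford Media Ltd.
Direct interest in Ashford Media Ltd: 31%.
Aggregating (R3): 36% + 8.4% + 31% = 75.4%.

75.4%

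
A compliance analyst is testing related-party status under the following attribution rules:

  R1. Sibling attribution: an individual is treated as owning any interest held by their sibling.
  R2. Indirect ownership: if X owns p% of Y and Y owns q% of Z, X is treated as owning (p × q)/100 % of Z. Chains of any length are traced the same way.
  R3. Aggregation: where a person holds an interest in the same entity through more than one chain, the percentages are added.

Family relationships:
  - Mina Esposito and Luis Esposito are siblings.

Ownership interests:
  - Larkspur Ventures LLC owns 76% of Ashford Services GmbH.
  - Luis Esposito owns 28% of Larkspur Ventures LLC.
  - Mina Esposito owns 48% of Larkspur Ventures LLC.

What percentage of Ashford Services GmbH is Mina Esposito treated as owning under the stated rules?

57.76%

By sibling attribution (R1), Mina Esposito is treated as also owning Luis Esposito's interest in Larkspur Ventures LLC, giving 48% + 28% = 76%.
Chain via Larkspur Ventures LLC (R2): 76% × 76% = 57.76% of Ashford Services GmbH.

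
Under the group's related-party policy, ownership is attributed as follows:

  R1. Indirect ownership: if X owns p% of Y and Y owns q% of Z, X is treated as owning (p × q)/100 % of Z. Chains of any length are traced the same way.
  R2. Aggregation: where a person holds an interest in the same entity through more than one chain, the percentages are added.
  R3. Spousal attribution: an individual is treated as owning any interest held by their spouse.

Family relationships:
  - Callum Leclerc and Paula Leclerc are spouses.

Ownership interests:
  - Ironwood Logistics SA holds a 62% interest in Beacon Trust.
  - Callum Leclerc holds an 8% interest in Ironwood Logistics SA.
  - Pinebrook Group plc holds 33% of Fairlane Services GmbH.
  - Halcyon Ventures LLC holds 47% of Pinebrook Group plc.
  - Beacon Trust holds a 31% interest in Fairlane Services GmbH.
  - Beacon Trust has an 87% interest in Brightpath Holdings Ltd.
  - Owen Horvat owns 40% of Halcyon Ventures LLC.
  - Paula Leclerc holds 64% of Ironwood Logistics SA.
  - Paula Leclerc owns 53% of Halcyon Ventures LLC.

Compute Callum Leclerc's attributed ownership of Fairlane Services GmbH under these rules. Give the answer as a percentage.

By spousal attribution (R3), Callum Leclerc is treated as also owning Paula Leclerc's interest in Ironwood Logistics SA, giving 8% + 64% = 72%.
By spousal attribution (R3), Callum Leclerc is treated as owning Paula Leclerc's 53% interest in Halcyon Ventures LLC.
Chain via Ironwood Logistics SA → Beacon Trust (R1): 72% × 62% × 31% = 13.8384% of Fairlane Services GmbH.
Chain via Halcyon Ventures LLC → Pinebrook Group plc (R1): 53% × 47% × 33% = 8.2203% of Fairlane Services GmbH.
Aggregating (R2): 13.8384% + 8.2203% = 22.0587%.

22.0587%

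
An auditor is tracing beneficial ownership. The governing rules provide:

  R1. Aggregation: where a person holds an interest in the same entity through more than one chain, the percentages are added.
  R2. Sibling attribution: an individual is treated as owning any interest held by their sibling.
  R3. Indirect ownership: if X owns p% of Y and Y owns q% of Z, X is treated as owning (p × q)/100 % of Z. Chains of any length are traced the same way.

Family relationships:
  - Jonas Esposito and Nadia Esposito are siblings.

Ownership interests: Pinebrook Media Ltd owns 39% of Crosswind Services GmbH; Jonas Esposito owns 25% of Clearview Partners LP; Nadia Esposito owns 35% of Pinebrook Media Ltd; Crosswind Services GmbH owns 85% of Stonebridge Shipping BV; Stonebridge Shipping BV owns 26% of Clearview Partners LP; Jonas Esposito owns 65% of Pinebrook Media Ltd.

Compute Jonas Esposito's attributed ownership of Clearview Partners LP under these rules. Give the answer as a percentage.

By sibling attribution (R2), Jonas Esposito is treated as also owning Nadia Esposito's interest in Pinebrook Media Ltd, giving 65% + 35% = 100%.
Chain via Pinebrook Media Ltd → Crosswind Services GmbH → Stonebridge Shipping BV (R3): 100% × 39% × 85% × 26% = 8.619% of Clearview Partners LP.
Direct interest in Clearview Partners LP: 25%.
Aggregating (R1): 8.619% + 25% = 33.619%.

33.619%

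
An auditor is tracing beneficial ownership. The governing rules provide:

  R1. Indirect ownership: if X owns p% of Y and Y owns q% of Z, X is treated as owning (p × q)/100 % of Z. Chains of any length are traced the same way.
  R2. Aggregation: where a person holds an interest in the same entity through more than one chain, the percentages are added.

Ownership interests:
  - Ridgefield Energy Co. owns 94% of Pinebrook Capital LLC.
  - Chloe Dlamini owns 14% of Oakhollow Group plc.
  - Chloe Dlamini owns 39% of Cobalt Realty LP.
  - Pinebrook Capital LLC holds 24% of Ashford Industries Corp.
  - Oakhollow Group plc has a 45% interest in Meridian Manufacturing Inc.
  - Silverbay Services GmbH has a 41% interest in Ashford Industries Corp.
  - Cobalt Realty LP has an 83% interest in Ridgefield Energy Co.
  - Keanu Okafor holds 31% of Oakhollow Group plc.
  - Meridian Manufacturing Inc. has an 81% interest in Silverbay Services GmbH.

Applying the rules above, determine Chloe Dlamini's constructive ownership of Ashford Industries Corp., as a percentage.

9.394902%

Chain via Cobalt Realty LP → Ridgefield Energy Co. → Pinebrook Capital LLC (R1): 39% × 83% × 94% × 24% = 7.302672% of Ashford Industries Corp.
Chain via Oakhollow Group plc → Meridian Manufacturing Inc. → Silverbay Services GmbH (R1): 14% × 45% × 81% × 41% = 2.09223% of Ashford Industries Corp.
Aggregating (R2): 7.302672% + 2.09223% = 9.394902%.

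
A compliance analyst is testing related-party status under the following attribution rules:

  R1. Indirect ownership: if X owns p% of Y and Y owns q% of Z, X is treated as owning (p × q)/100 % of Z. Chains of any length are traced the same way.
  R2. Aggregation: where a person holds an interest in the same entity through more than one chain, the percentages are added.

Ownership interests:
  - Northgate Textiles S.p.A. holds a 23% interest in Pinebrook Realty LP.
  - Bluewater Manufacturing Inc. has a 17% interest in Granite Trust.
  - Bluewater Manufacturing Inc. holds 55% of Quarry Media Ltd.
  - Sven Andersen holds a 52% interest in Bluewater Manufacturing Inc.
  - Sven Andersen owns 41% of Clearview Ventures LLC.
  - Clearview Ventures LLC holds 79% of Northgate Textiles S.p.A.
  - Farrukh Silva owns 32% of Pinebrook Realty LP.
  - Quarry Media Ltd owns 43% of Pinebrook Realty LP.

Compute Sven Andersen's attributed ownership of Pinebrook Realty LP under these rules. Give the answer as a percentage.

Chain via Clearview Ventures LLC → Northgate Textiles S.p.A. (R1): 41% × 79% × 23% = 7.4497% of Pinebrook Realty LP.
Chain via Bluewater Manufacturing Inc. → Quarry Media Ltd (R1): 52% × 55% × 43% = 12.298% of Pinebrook Realty LP.
Aggregating (R2): 7.4497% + 12.298% = 19.7477%.

19.7477%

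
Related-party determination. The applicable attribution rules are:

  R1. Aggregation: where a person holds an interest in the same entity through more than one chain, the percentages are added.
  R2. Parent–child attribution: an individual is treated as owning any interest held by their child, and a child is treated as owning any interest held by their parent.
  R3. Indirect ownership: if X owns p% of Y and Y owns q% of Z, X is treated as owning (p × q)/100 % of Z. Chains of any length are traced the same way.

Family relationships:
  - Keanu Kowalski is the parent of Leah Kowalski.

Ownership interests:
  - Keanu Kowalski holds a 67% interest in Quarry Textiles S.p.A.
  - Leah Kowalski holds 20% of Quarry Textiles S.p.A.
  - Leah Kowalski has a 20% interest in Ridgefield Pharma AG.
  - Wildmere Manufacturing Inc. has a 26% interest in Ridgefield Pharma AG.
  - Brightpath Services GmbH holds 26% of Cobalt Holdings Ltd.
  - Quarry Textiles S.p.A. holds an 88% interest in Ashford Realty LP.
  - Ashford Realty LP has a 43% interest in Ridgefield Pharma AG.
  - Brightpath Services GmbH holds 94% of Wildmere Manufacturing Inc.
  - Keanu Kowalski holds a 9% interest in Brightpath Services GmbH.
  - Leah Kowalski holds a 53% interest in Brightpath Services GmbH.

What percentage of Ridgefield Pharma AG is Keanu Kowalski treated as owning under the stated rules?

By parent–child attribution (R2), Keanu Kowalski is treated as also owning Leah Kowalski's interest in Brightpath Services GmbH, giving 9% + 53% = 62%.
By parent–child attribution (R2), Keanu Kowalski is treated as also owning Leah Kowalski's interest in Quarry Textiles S.p.A, giving 67% + 20% = 87%.
By parent–child attribution (R2), Keanu Kowalski is treated as owning Leah Kowalski's 20% interest in Ridgefield Pharma AG.
Chain via Brightpath Services GmbH → Wildmere Manufacturing Inc. (R3): 62% × 94% × 26% = 15.1528% of Ridgefield Pharma AG.
Chain via Quarry Textiles S.p.A. → Ashford Realty LP (R3): 87% × 88% × 43% = 32.9208% of Ridgefield Pharma AG.
Direct interest in Ridgefield Pharma AG: 20%.
Aggregating (R1): 15.1528% + 32.9208% + 20% = 68.0736%.

68.0736%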